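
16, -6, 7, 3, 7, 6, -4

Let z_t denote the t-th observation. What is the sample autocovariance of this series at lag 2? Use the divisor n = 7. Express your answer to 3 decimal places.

Mean z̄ = (16 − 6 + 7 + 3 + 7 + 6 − 4)/7 = 4.1429
Deviations: 11.8571, -10.1429, 2.8571, -1.1429, 2.8571, 1.8571, -8.1429
Σ_{t=1}^{5}(z_t−z̄)(z_{t+2}−z̄) = 28.2449
γ_2 = 28.2449 / 7 = 4.035

4.035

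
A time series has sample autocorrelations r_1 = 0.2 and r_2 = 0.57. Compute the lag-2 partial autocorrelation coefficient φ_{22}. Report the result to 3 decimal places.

φ_{22} = (r_2 − r_1²) / (1 − r_1²)
r_1² = (0.2)² = 0.04
Numerator = 0.57 − 0.0400 = 0.5300; denominator = 1 − 0.0400 = 0.9600
φ_{22} = 0.5300 / 0.9600 = 0.552

0.552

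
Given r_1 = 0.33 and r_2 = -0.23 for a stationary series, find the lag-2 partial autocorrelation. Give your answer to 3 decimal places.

φ_{22} = (r_2 − r_1²) / (1 − r_1²)
r_1² = (0.33)² = 0.1089
Numerator = -0.23 − 0.1089 = -0.3389; denominator = 1 − 0.1089 = 0.8911
φ_{22} = -0.3389 / 0.8911 = -0.380

-0.380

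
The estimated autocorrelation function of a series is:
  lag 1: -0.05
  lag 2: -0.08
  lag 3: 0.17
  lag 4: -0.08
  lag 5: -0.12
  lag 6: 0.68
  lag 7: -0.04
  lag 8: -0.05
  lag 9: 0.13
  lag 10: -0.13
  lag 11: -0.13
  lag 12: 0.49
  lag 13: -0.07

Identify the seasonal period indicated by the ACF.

6

The largest autocorrelation is r_6 = 0.68, with a weaker echo at lag 12 (0.49); the remaining lags stay at or below 0.17.
The dominant spike at lag 6 indicates a seasonal period of 6.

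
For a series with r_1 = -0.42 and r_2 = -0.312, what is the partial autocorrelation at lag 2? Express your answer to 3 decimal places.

φ_{22} = (r_2 − r_1²) / (1 − r_1²)
r_1² = (-0.42)² = 0.1764
Numerator = -0.312 − 0.1764 = -0.4884; denominator = 1 − 0.1764 = 0.8236
φ_{22} = -0.4884 / 0.8236 = -0.593

-0.593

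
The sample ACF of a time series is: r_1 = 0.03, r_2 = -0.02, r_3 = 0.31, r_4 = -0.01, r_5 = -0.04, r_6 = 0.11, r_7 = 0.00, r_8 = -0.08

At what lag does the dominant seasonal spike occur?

3

The largest autocorrelation is r_3 = 0.31; the remaining lags stay at or below 0.11.
The dominant spike at lag 3 indicates a seasonal period of 3.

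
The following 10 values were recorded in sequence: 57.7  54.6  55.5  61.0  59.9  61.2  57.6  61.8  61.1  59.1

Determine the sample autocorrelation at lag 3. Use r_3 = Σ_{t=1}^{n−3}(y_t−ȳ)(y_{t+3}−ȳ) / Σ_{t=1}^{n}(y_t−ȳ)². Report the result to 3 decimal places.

Mean ȳ = (57.7 + 54.6 + 55.5 + 61.0 + 59.9 + 61.2 + 57.6 + 61.8 + 61.1 + 59.1)/10 = 58.9500
Σ(y_t−ȳ)(y_{t+3}−ȳ) = (-2.5625) + (-4.1325) + (-7.7625) + (-2.7675) + (2.7075) + (4.8375) + (-0.2025) = -9.8825
Denominator Σ(y_t−ȳ)² = 57.1450
r_3 = -9.8825 / 57.1450 = -0.173

-0.173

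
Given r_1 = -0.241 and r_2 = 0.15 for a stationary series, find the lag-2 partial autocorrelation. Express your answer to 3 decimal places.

φ_{22} = (r_2 − r_1²) / (1 − r_1²)
r_1² = (-0.241)² = 0.058081
Numerator = 0.15 − 0.0581 = 0.0919; denominator = 1 − 0.0581 = 0.9419
φ_{22} = 0.0919 / 0.9419 = 0.098

0.098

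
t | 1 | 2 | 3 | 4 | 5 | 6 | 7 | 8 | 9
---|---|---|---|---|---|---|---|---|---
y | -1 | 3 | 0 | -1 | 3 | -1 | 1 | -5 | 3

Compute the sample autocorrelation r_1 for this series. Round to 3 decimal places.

-0.541

Mean ȳ = (-1 + 3 + 0 − 1 + 3 − 1 + 1 − 5 + 3)/9 = 0.2222
Numerator Σ_{t=1}^{8}(y_t−ȳ)(y_{t+1}−ȳ) = -30.0494
Denominator Σ(y_t−ȳ)² = 55.5556
r_1 = -30.0494 / 55.5556 = -0.541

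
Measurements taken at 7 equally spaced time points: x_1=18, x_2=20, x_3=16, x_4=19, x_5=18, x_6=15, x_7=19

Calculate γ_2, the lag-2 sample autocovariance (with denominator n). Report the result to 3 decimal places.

Mean x̄ = (18 + 20 + 16 + 19 + 18 + 15 + 19)/7 = 17.8571
Deviations: 0.1429, 2.1429, -1.8571, 1.1429, 0.1429, -2.8571, 1.1429
Σ_{t=1}^{5}(x_t−x̄)(x_{t+2}−x̄) = -1.1837
γ_2 = -1.1837 / 7 = -0.169

-0.169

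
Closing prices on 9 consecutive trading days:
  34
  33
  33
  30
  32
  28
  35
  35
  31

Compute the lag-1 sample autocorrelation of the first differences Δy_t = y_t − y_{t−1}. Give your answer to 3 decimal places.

-0.441

First differences Δy: -1, 0, -3, 2, -4, 7, 0, -4
Mean of differences = -0.3750
Numerator Σ(Δy_t−Δȳ)(Δy_{t+1}−Δȳ) = -41.3906
Denominator Σ(Δy_t−Δȳ)² = 93.8750
r_1(Δy) = -41.3906 / 93.8750 = -0.441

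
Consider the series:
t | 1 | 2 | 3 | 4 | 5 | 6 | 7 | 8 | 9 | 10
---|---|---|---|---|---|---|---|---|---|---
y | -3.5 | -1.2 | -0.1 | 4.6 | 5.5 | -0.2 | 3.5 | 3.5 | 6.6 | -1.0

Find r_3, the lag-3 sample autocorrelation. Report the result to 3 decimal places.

-0.246

Mean ȳ = (-3.5 − 1.2 − 0.1 + 4.6 + 5.5 − 0.2 + 3.5 + 3.5 + 6.6 − 1.0)/10 = 1.7700
Σ(y_t−ȳ)(y_{t+3}−ȳ) = (-14.9141) + (-11.0781) + (3.6839) + (4.8959) + (6.4529) + (-9.5151) + (-4.7921) = -25.2667
Denominator Σ(y_t−ȳ)² = 102.8810
r_3 = -25.2667 / 102.8810 = -0.246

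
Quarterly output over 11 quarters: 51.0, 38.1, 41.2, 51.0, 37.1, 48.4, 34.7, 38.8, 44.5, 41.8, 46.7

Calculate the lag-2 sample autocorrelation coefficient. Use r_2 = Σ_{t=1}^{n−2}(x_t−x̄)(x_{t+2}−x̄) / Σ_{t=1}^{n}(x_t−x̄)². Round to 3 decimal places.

0.077

Mean x̄ = (51.0 + 38.1 + 41.2 + 51.0 + 37.1 + 48.4 + 34.7 + 38.8 + 44.5 + 41.8 + 46.7)/11 = 43.0273
Numerator Σ_{t=1}^{9}(x_t−x̄)(x_{t+2}−x̄) = 24.7931
Denominator Σ(x_t−x̄)² = 323.1218
r_2 = 24.7931 / 323.1218 = 0.077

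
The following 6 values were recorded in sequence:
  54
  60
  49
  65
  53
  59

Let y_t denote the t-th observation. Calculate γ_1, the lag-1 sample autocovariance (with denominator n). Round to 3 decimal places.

Mean ȳ = (54 + 60 + 49 + 65 + 53 + 59)/6 = 56.6667
Deviations: -2.6667, 3.3333, -7.6667, 8.3333, -3.6667, 2.3333
Σ_{t=1}^{5}(y_t−ȳ)(y_{t+1}−ȳ) = -137.4444
γ_1 = -137.4444 / 6 = -22.907

-22.907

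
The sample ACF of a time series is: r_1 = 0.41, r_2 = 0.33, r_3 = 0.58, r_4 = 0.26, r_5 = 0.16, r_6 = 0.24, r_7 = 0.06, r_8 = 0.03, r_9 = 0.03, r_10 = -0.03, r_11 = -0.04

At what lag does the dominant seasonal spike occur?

The largest autocorrelation is r_3 = 0.58; the remaining lags stay at or below 0.41. The elevated value at lag 1 (0.41), dropping to 0.33 at lag 2, reflects decaying short-term dependence rather than seasonality.
The dominant spike at lag 3 indicates a seasonal period of 3.

3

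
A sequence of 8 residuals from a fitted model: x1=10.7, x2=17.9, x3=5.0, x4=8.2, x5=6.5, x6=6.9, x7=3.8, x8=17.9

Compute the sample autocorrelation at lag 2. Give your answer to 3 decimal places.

Mean x̄ = (10.7 + 17.9 + 5.0 + 8.2 + 6.5 + 6.9 + 3.8 + 17.9)/8 = 9.6125
Deviations from mean: 1.0875, 8.2875, -4.6125, -1.4125, -3.1125, -2.7125, -5.8125, 8.2875
Σ(x_t−x̄)(x_{t+2}−x̄) = (-5.0161) + (-11.7061) + (14.3564) + (3.8314) + (18.0914) + (-22.4798) = -2.9228
Denominator Σ(x_t−x̄)² = 212.6488
r_2 = -2.9228 / 212.6488 = -0.014

-0.014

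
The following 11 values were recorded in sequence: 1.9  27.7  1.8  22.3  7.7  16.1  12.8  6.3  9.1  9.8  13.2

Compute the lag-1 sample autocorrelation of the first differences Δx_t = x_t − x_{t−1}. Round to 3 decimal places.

First differences Δx: 25.8, -25.9, 20.5, -14.6, 8.4, -3.3, -6.5, 2.8, 0.7, 3.4
Mean of differences = 1.1300
Numerator Σ(Δx_t−Δx̄)(Δx_{t+1}−Δx̄) = -1622.2899
Denominator Σ(Δx_t−Δx̄)² = 2100.6810
r_1(Δx) = -1622.2899 / 2100.6810 = -0.772

-0.772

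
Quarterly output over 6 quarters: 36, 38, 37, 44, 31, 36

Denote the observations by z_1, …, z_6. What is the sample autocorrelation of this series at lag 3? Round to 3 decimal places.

Mean z̄ = (36 + 38 + 37 + 44 + 31 + 36)/6 = 37.0000
Σ(z_t−z̄)(z_{t+3}−z̄) = (-7.0000) + (-6.0000) + (0.0000) = -13.0000
Denominator Σ(z_t−z̄)² = 88.0000
r_3 = -13.0000 / 88.0000 = -0.148

-0.148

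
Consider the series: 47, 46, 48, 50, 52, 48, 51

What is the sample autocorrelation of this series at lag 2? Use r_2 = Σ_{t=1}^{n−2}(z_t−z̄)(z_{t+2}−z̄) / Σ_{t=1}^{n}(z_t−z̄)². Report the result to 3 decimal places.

Mean z̄ = (47 + 46 + 48 + 50 + 52 + 48 + 51)/7 = 48.8571
Deviations from mean: -1.8571, -2.8571, -0.8571, 1.1429, 3.1429, -0.8571, 2.1429
Numerator Σ_{t=1}^{5}(z_t−z̄)(z_{t+2}−z̄) = 1.3878
Denominator Σ(z_t−z̄)² = 28.8571
r_2 = 1.3878 / 28.8571 = 0.048

0.048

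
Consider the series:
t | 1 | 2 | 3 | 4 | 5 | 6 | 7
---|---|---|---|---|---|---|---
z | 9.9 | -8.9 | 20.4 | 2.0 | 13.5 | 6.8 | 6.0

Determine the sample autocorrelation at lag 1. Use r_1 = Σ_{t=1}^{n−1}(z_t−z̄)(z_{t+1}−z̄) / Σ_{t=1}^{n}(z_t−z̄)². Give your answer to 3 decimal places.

-0.707

Mean z̄ = (9.9 − 8.9 + 20.4 + 2.0 + 13.5 + 6.8 + 6.0)/7 = 7.1000
Numerator Σ_{t=1}^{6}(z_t−z̄)(z_{t+1}−z̄) = -359.6600
Denominator Σ(z_t−z̄)² = 509.0000
r_1 = -359.6600 / 509.0000 = -0.707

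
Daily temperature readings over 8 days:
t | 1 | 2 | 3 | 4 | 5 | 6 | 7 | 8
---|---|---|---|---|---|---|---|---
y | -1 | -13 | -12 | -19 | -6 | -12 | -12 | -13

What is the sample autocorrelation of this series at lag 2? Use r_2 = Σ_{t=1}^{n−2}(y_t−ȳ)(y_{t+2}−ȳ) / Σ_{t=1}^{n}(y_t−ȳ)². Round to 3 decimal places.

Mean ȳ = (-1 − 13 − 12 − 19 − 6 − 12 − 12 − 13)/8 = -11.0000
Deviations from mean: 10.0000, -2.0000, -1.0000, -8.0000, 5.0000, -1.0000, -1.0000, -2.0000
Σ(y_t−ȳ)(y_{t+2}−ȳ) = (-10.0000) + (16.0000) + (-5.0000) + (8.0000) + (-5.0000) + (2.0000) = 6.0000
Denominator Σ(y_t−ȳ)² = 200.0000
r_2 = 6.0000 / 200.0000 = 0.030

0.030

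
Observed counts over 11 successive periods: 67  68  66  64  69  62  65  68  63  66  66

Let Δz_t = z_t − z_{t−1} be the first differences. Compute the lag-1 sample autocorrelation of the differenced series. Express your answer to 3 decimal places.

First differences Δz: 1, -2, -2, 5, -7, 3, 3, -5, 3, 0
Mean of differences = -0.1000
Numerator Σ(Δz_t−Δz̄)(Δz_{t+1}−Δz̄) = -85.2100
Denominator Σ(Δz_t−Δz̄)² = 134.9000
r_1(Δz) = -85.2100 / 134.9000 = -0.632

-0.632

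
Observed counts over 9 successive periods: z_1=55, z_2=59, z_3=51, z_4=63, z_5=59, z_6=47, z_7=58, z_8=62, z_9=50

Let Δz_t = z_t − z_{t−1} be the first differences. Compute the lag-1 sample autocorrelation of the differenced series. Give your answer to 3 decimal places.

-0.397

First differences Δz: 4, -8, 12, -4, -12, 11, 4, -12
Mean of differences = -0.6250
Numerator Σ(Δz_t−Δz̄)(Δz_{t+1}−Δz̄) = -262.5156
Denominator Σ(Δz_t−Δz̄)² = 661.8750
r_1(Δz) = -262.5156 / 661.8750 = -0.397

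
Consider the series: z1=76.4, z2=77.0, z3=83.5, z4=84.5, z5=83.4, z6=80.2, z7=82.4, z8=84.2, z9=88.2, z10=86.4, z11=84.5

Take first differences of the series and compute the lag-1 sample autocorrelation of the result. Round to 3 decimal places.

First differences Δz: 0.6, 6.5, 1.0, -1.1, -3.2, 2.2, 1.8, 4.0, -1.8, -1.9
Mean of differences = 0.8100
Numerator Σ(Δz_t−Δz̄)(Δz_{t+1}−Δz̄) = 4.8899
Denominator Σ(Δz_t−Δz̄)² = 79.4290
r_1(Δz) = 4.8899 / 79.4290 = 0.062

0.062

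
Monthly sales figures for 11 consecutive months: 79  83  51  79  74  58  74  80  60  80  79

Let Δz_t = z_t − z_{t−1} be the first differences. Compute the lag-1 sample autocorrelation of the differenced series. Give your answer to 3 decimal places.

-0.558

First differences Δz: 4, -32, 28, -5, -16, 16, 6, -20, 20, -1
Mean of differences = 0.0000
Numerator Σ(Δz_t−Δz̄)(Δz_{t+1}−Δz̄) = -1784.0000
Denominator Σ(Δz_t−Δz̄)² = 3198.0000
r_1(Δz) = -1784.0000 / 3198.0000 = -0.558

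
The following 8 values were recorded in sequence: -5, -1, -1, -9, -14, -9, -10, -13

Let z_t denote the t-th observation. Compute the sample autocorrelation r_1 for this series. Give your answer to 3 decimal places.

Mean z̄ = (-5 − 1 − 1 − 9 − 14 − 9 − 10 − 13)/8 = -7.7500
Deviations from mean: 2.7500, 6.7500, 6.7500, -1.2500, -6.2500, -1.2500, -2.2500, -5.2500
Σ(z_t−z̄)(z_{t+1}−z̄) = (18.5625) + (45.5625) + (-8.4375) + (7.8125) + (7.8125) + (2.8125) + (11.8125) = 85.9375
Denominator Σ(z_t−z̄)² = 173.5000
r_1 = 85.9375 / 173.5000 = 0.495

0.495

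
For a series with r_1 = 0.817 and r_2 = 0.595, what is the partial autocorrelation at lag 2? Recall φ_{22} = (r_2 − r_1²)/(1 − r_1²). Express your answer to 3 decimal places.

φ_{22} = (r_2 − r_1²) / (1 − r_1²)
r_1² = (0.817)² = 0.667489
Numerator = 0.595 − 0.6675 = -0.0725; denominator = 1 − 0.6675 = 0.3325
φ_{22} = -0.0725 / 0.3325 = -0.218

-0.218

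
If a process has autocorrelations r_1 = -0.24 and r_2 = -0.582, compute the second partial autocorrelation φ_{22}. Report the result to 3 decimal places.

φ_{22} = (r_2 − r_1²) / (1 − r_1²)
r_1² = (-0.24)² = 0.0576
Numerator = -0.582 − 0.0576 = -0.6396; denominator = 1 − 0.0576 = 0.9424
φ_{22} = -0.6396 / 0.9424 = -0.679

-0.679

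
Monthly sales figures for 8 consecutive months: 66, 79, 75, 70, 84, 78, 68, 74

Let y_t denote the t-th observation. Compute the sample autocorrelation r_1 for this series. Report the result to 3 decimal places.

Mean ȳ = (66 + 79 + 75 + 70 + 84 + 78 + 68 + 74)/8 = 74.2500
Deviations from mean: -8.2500, 4.7500, 0.7500, -4.2500, 9.7500, 3.7500, -6.2500, -0.2500
Σ(y_t−ȳ)(y_{t+1}−ȳ) = (-39.1875) + (3.5625) + (-3.1875) + (-41.4375) + (36.5625) + (-23.4375) + (1.5625) = -65.5625
Denominator Σ(y_t−ȳ)² = 257.5000
r_1 = -65.5625 / 257.5000 = -0.255

-0.255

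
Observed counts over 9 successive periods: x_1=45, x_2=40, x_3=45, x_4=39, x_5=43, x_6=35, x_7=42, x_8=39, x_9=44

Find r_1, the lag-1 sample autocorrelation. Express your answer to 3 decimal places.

-0.498

Mean x̄ = (45 + 40 + 45 + 39 + 43 + 35 + 42 + 39 + 44)/9 = 41.3333
Numerator Σ_{t=1}^{8}(x_t−x̄)(x_{t+1}−x̄) = -44.7778
Denominator Σ(x_t−x̄)² = 90.0000
r_1 = -44.7778 / 90.0000 = -0.498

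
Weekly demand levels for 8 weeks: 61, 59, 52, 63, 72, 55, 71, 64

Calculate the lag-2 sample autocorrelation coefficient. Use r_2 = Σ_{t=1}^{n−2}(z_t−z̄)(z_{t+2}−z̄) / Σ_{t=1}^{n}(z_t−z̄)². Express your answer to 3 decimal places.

-0.068

Mean z̄ = (61 + 59 + 52 + 63 + 72 + 55 + 71 + 64)/8 = 62.1250
Numerator Σ_{t=1}^{6}(z_t−z̄)(z_{t+2}−z̄) = -23.2813
Denominator Σ(z_t−z̄)² = 344.8750
r_2 = -23.2813 / 344.8750 = -0.068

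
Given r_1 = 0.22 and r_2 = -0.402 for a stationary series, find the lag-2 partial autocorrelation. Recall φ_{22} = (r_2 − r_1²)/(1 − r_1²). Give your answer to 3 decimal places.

-0.473

φ_{22} = (r_2 − r_1²) / (1 − r_1²)
r_1² = (0.22)² = 0.0484
Numerator = -0.402 − 0.0484 = -0.4504; denominator = 1 − 0.0484 = 0.9516
φ_{22} = -0.4504 / 0.9516 = -0.473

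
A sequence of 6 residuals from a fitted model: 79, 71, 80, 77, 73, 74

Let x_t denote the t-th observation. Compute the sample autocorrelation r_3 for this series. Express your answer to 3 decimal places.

Mean x̄ = (79 + 71 + 80 + 77 + 73 + 74)/6 = 75.6667
Deviations from mean: 3.3333, -4.6667, 4.3333, 1.3333, -2.6667, -1.6667
Σ(x_t−x̄)(x_{t+3}−x̄) = (4.4444) + (12.4444) + (-7.2222) = 9.6667
Denominator Σ(x_t−x̄)² = 63.3333
r_3 = 9.6667 / 63.3333 = 0.153

0.153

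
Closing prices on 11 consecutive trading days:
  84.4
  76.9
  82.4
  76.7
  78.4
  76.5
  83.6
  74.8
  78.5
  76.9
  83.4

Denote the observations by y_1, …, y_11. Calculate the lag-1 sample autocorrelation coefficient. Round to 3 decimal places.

Mean ȳ = (84.4 + 76.9 + 82.4 + 76.7 + 78.4 + 76.5 + 83.6 + 74.8 + 78.5 + 76.9 + 83.4)/11 = 79.3182
Numerator Σ_{t=1}^{10}(y_t−ȳ)(y_{t+1}−ȳ) = -58.4267
Denominator Σ(y_t−ȳ)² = 118.7364
r_1 = -58.4267 / 118.7364 = -0.492

-0.492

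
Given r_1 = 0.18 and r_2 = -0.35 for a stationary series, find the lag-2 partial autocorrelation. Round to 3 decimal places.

φ_{22} = (r_2 − r_1²) / (1 − r_1²)
r_1² = (0.18)² = 0.0324
Numerator = -0.35 − 0.0324 = -0.3824; denominator = 1 − 0.0324 = 0.9676
φ_{22} = -0.3824 / 0.9676 = -0.395

-0.395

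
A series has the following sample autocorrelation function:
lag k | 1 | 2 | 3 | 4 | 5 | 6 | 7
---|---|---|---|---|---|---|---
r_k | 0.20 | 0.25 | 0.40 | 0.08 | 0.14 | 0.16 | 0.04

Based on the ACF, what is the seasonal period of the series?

The largest autocorrelation is r_3 = 0.40; the remaining lags stay at or below 0.25.
The dominant spike at lag 3 indicates a seasonal period of 3.

3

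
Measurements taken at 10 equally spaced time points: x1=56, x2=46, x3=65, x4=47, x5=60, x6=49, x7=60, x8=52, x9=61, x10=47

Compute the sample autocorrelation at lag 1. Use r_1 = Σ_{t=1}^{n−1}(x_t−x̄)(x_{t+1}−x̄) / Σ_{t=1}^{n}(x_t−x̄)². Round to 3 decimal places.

Mean x̄ = (56 + 46 + 65 + 47 + 60 + 49 + 60 + 52 + 61 + 47)/10 = 54.3000
Numerator Σ_{t=1}^{9}(x_t−x̄)(x_{t+1}−x̄) = -360.4900
Denominator Σ(x_t−x̄)² = 436.1000
r_1 = -360.4900 / 436.1000 = -0.827

-0.827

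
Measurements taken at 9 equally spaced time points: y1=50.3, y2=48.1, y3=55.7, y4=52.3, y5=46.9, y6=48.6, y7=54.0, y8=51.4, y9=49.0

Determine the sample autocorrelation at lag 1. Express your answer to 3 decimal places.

-0.116

Mean ȳ = (50.3 + 48.1 + 55.7 + 52.3 + 46.9 + 48.6 + 54.0 + 51.4 + 49.0)/9 = 50.7000
Numerator Σ_{t=1}^{8}(y_t−ȳ)(y_{t+1}−ȳ) = -7.8700
Denominator Σ(y_t−ȳ)² = 67.6000
r_1 = -7.8700 / 67.6000 = -0.116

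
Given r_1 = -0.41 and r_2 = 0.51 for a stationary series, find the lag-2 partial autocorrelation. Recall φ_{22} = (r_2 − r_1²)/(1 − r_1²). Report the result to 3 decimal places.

0.411

φ_{22} = (r_2 − r_1²) / (1 − r_1²)
r_1² = (-0.41)² = 0.1681
Numerator = 0.51 − 0.1681 = 0.3419; denominator = 1 − 0.1681 = 0.8319
φ_{22} = 0.3419 / 0.8319 = 0.411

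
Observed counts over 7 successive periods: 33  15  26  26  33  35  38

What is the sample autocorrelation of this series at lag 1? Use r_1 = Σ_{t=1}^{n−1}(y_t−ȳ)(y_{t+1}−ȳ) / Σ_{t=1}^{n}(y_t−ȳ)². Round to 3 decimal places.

0.180

Mean ȳ = (33 + 15 + 26 + 26 + 33 + 35 + 38)/7 = 29.4286
Deviations from mean: 3.5714, -14.4286, -3.4286, -3.4286, 3.5714, 5.5714, 8.5714
Σ(y_t−ȳ)(y_{t+1}−ȳ) = (-51.5306) + (49.4694) + (11.7551) + (-12.2449) + (19.8980) + (47.7551) = 65.1020
Denominator Σ(y_t−ȳ)² = 361.7143
r_1 = 65.1020 / 361.7143 = 0.180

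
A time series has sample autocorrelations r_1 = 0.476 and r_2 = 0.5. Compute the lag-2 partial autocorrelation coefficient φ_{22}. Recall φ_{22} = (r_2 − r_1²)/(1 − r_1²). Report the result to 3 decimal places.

φ_{22} = (r_2 − r_1²) / (1 − r_1²)
r_1² = (0.476)² = 0.226576
Numerator = 0.5 − 0.2266 = 0.2734; denominator = 1 − 0.2266 = 0.7734
φ_{22} = 0.2734 / 0.7734 = 0.354

0.354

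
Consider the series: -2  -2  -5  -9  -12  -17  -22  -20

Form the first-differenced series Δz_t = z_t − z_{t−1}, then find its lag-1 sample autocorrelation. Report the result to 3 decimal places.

-0.097

First differences Δz: 0, -3, -4, -3, -5, -5, 2
Mean of differences = -2.5714
Numerator Σ(Δz_t−Δz̄)(Δz_{t+1}−Δz̄) = -4.0408
Denominator Σ(Δz_t−Δz̄)² = 41.7143
r_1(Δz) = -4.0408 / 41.7143 = -0.097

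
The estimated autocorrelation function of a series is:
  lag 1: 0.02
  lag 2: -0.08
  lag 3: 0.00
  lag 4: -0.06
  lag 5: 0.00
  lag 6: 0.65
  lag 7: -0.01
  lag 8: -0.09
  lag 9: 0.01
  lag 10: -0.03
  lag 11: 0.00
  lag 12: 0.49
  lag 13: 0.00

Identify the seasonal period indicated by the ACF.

The largest autocorrelation is r_6 = 0.65, with a weaker echo at lag 12 (0.49); the remaining lags stay at or below 0.02.
The dominant spike at lag 6 indicates a seasonal period of 6.

6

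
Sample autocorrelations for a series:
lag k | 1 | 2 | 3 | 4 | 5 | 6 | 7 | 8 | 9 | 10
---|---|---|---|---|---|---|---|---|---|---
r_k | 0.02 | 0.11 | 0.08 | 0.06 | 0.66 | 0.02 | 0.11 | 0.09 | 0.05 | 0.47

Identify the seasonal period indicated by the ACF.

5

The largest autocorrelation is r_5 = 0.66, with a weaker echo at lag 10 (0.47); the remaining lags stay at or below 0.11.
The dominant spike at lag 5 indicates a seasonal period of 5.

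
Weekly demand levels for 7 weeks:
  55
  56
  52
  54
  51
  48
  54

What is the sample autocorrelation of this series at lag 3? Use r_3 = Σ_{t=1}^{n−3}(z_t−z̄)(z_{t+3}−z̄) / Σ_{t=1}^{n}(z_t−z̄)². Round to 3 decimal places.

Mean z̄ = (55 + 56 + 52 + 54 + 51 + 48 + 54)/7 = 52.8571
Deviations from mean: 2.1429, 3.1429, -0.8571, 1.1429, -1.8571, -4.8571, 1.1429
Numerator Σ_{t=1}^{4}(z_t−z̄)(z_{t+3}−z̄) = 2.0816
Denominator Σ(z_t−z̄)² = 44.8571
r_3 = 2.0816 / 44.8571 = 0.046

0.046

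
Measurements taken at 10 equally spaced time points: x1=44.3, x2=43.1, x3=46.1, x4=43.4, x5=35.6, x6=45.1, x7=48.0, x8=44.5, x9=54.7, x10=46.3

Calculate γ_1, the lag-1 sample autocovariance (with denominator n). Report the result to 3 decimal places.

1.807

Mean x̄ = (44.3 + 43.1 + 46.1 + 43.4 + 35.6 + 45.1 + 48.0 + 44.5 + 54.7 + 46.3)/10 = 45.1100
Σ_{t=1}^{9}(x_t−x̄)(x_{t+1}−x̄) = 18.0729
γ_1 = 18.0729 / 10 = 1.807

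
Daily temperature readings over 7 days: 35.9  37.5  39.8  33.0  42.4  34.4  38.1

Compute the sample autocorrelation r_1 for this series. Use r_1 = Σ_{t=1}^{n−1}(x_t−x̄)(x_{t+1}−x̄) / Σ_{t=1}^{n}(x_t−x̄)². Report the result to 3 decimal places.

-0.802

Mean x̄ = (35.9 + 37.5 + 39.8 + 33.0 + 42.4 + 34.4 + 38.1)/7 = 37.3000
Deviations from mean: -1.4000, 0.2000, 2.5000, -4.3000, 5.1000, -2.9000, 0.8000
Σ(x_t−x̄)(x_{t+1}−x̄) = (-0.2800) + (0.5000) + (-10.7500) + (-21.9300) + (-14.7900) + (-2.3200) = -49.5700
Denominator Σ(x_t−x̄)² = 61.8000
r_1 = -49.5700 / 61.8000 = -0.802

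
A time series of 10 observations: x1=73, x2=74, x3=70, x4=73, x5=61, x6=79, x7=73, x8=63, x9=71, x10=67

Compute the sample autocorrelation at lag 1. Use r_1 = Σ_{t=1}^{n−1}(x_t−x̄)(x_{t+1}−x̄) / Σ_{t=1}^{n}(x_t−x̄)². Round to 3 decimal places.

Mean x̄ = (73 + 74 + 70 + 73 + 61 + 79 + 73 + 63 + 71 + 67)/10 = 70.4000
Numerator Σ_{t=1}^{9}(x_t−x̄)(x_{t+1}−x̄) = -101.7600
Denominator Σ(x_t−x̄)² = 262.4000
r_1 = -101.7600 / 262.4000 = -0.388

-0.388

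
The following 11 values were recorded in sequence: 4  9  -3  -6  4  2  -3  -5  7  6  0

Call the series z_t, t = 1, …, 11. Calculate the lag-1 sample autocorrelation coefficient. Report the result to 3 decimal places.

0.039

Mean z̄ = (4 + 9 − 3 − 6 + 4 + 2 − 3 − 5 + 7 + 6 + 0)/11 = 1.3636
Numerator Σ_{t=1}^{10}(z_t−z̄)(z_{t+1}−z̄) = 10.1405
Denominator Σ(z_t−z̄)² = 260.5455
r_1 = 10.1405 / 260.5455 = 0.039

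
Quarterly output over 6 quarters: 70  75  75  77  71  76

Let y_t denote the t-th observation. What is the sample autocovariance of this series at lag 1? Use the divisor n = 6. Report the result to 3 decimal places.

Mean ȳ = (70 + 75 + 75 + 77 + 71 + 76)/6 = 74.0000
Σ_{t=1}^{5}(y_t−ȳ)(y_{t+1}−ȳ) = -15.0000
γ_1 = -15.0000 / 6 = -2.500

-2.500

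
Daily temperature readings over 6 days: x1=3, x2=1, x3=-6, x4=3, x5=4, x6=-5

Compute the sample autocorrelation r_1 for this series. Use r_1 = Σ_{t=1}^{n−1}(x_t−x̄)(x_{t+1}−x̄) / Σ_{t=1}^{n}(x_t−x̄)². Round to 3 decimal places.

-0.302

Mean x̄ = (3 + 1 − 6 + 3 + 4 − 5)/6 = 0.0000
Deviations from mean: 3.0000, 1.0000, -6.0000, 3.0000, 4.0000, -5.0000
Numerator Σ_{t=1}^{5}(x_t−x̄)(x_{t+1}−x̄) = -29.0000
Denominator Σ(x_t−x̄)² = 96.0000
r_1 = -29.0000 / 96.0000 = -0.302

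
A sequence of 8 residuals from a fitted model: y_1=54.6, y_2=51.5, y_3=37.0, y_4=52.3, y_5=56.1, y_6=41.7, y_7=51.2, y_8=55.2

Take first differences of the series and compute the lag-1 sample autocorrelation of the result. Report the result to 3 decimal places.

-0.348

First differences Δy: -3.1, -14.5, 15.3, 3.8, -14.4, 9.5, 4.0
Mean of differences = 0.0857
Numerator Σ(Δy_t−Δȳ)(Δy_{t+1}−Δȳ) = -272.2616
Denominator Σ(Δy_t−Δȳ)² = 781.9486
r_1(Δy) = -272.2616 / 781.9486 = -0.348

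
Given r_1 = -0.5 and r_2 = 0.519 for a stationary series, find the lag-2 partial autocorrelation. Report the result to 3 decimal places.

φ_{22} = (r_2 − r_1²) / (1 − r_1²)
r_1² = (-0.5)² = 0.25
Numerator = 0.519 − 0.2500 = 0.2690; denominator = 1 − 0.2500 = 0.7500
φ_{22} = 0.2690 / 0.7500 = 0.359

0.359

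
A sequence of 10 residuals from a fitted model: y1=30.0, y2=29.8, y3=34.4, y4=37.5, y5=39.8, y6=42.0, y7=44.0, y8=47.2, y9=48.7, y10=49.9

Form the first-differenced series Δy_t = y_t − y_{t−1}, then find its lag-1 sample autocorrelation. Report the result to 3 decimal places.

-0.252

First differences Δy: -0.2, 4.6, 3.1, 2.3, 2.2, 2.0, 3.2, 1.5, 1.2
Mean of differences = 2.2111
Numerator Σ(Δy_t−Δȳ)(Δy_{t+1}−Δȳ) = -3.7490
Denominator Σ(Δy_t−Δȳ)² = 14.8689
r_1(Δy) = -3.7490 / 14.8689 = -0.252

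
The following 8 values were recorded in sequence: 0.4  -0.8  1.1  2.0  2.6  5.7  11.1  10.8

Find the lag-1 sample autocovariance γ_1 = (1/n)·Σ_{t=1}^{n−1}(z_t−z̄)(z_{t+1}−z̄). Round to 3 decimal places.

Mean z̄ = (0.4 − 0.8 + 1.1 + 2.0 + 2.6 + 5.7 + 11.1 + 10.8)/8 = 4.1125
Deviations: -3.7125, -4.9125, -3.0125, -2.1125, -1.5125, 1.5875, 6.9875, 6.6875
Σ_{t=1}^{7}(z_t−z̄)(z_{t+1}−z̄) = 98.0161
γ_1 = 98.0161 / 8 = 12.252

12.252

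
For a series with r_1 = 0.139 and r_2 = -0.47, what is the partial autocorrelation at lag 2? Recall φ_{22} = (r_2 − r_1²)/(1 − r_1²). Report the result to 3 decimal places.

φ_{22} = (r_2 − r_1²) / (1 − r_1²)
r_1² = (0.139)² = 0.019321
Numerator = -0.47 − 0.0193 = -0.4893; denominator = 1 − 0.0193 = 0.9807
φ_{22} = -0.4893 / 0.9807 = -0.499

-0.499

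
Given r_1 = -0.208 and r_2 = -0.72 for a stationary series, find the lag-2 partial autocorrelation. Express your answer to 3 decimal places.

-0.798

φ_{22} = (r_2 − r_1²) / (1 − r_1²)
r_1² = (-0.208)² = 0.043264
Numerator = -0.72 − 0.0433 = -0.7633; denominator = 1 − 0.0433 = 0.9567
φ_{22} = -0.7633 / 0.9567 = -0.798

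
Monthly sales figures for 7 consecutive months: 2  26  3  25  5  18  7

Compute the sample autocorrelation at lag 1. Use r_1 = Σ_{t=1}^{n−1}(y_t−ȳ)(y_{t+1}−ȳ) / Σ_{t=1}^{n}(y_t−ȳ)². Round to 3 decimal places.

Mean ȳ = (2 + 26 + 3 + 25 + 5 + 18 + 7)/7 = 12.2857
Numerator Σ_{t=1}^{6}(y_t−ȳ)(y_{t+1}−ȳ) = -550.9388
Denominator Σ(y_t−ȳ)² = 655.4286
r_1 = -550.9388 / 655.4286 = -0.841

-0.841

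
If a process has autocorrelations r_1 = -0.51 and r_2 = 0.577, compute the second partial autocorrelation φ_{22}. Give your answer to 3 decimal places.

0.428

φ_{22} = (r_2 − r_1²) / (1 − r_1²)
r_1² = (-0.51)² = 0.2601
Numerator = 0.577 − 0.2601 = 0.3169; denominator = 1 − 0.2601 = 0.7399
φ_{22} = 0.3169 / 0.7399 = 0.428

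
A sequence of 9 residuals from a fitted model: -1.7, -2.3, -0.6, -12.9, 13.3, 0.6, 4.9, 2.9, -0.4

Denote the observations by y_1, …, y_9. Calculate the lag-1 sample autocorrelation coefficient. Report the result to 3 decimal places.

Mean ȳ = (-1.7 − 2.3 − 0.6 − 12.9 + 13.3 + 0.6 + 4.9 + 2.9 − 0.4)/9 = 0.4222
Numerator Σ_{t=1}^{8}(y_t−ȳ)(y_{t+1}−ȳ) = -137.2394
Denominator Σ(y_t−ȳ)² = 383.1756
r_1 = -137.2394 / 383.1756 = -0.358

-0.358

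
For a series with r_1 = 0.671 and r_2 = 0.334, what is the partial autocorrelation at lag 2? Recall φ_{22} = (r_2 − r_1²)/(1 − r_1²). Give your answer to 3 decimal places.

-0.211

φ_{22} = (r_2 − r_1²) / (1 − r_1²)
r_1² = (0.671)² = 0.450241
Numerator = 0.334 − 0.4502 = -0.1162; denominator = 1 − 0.4502 = 0.5498
φ_{22} = -0.1162 / 0.5498 = -0.211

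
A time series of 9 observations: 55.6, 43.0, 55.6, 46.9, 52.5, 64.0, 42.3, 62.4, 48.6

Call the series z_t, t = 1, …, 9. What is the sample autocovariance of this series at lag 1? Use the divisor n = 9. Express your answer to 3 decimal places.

Mean z̄ = (55.6 + 43.0 + 55.6 + 46.9 + 52.5 + 64.0 + 42.3 + 62.4 + 48.6)/9 = 52.3222
Σ_{t=1}^{8}(z_t−z̄)(z_{t+1}−z̄) = -333.3238
γ_1 = -333.3238 / 9 = -37.036

-37.036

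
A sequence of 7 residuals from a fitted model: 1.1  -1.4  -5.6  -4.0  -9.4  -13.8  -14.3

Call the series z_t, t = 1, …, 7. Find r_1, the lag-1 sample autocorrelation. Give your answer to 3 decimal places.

Mean z̄ = (1.1 − 1.4 − 5.6 − 4.0 − 9.4 − 13.8 − 14.3)/7 = -6.7714
Deviations from mean: 7.8714, 5.3714, 1.1714, 2.7714, -2.6286, -7.0286, -7.5286
Numerator Σ_{t=1}^{6}(z_t−z̄)(z_{t+1}−z̄) = 115.9249
Denominator Σ(z_t−z̄)² = 212.8543
r_1 = 115.9249 / 212.8543 = 0.545

0.545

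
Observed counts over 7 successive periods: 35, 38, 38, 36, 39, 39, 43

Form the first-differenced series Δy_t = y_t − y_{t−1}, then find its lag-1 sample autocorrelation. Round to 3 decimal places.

First differences Δy: 3, 0, -2, 3, 0, 4
Mean of differences = 1.3333
Numerator Σ(Δy_t−Δȳ)(Δy_{t+1}−Δȳ) = -9.1111
Denominator Σ(Δy_t−Δȳ)² = 27.3333
r_1(Δy) = -9.1111 / 27.3333 = -0.333

-0.333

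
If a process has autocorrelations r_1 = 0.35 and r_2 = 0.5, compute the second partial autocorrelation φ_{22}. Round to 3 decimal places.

φ_{22} = (r_2 − r_1²) / (1 − r_1²)
r_1² = (0.35)² = 0.1225
Numerator = 0.5 − 0.1225 = 0.3775; denominator = 1 − 0.1225 = 0.8775
φ_{22} = 0.3775 / 0.8775 = 0.430

0.430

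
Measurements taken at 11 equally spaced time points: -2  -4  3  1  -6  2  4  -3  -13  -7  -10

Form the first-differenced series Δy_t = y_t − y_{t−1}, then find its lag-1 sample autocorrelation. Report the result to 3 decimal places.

-0.219

First differences Δy: -2, 7, -2, -7, 8, 2, -7, -10, 6, -3
Mean of differences = -0.8000
Numerator Σ(Δy_t−Δȳ)(Δy_{t+1}−Δȳ) = -79.0400
Denominator Σ(Δy_t−Δȳ)² = 361.6000
r_1(Δy) = -79.0400 / 361.6000 = -0.219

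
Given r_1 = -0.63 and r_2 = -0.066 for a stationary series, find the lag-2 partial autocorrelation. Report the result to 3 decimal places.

φ_{22} = (r_2 − r_1²) / (1 − r_1²)
r_1² = (-0.63)² = 0.3969
Numerator = -0.066 − 0.3969 = -0.4629; denominator = 1 − 0.3969 = 0.6031
φ_{22} = -0.4629 / 0.6031 = -0.768

-0.768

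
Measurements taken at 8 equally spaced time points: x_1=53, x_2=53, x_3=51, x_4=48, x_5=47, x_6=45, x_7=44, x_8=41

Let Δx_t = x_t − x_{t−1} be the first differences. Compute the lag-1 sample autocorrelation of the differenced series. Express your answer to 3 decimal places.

First differences Δx: 0, -2, -3, -1, -2, -1, -3
Mean of differences = -1.7143
Numerator Σ(Δx_t−Δx̄)(Δx_{t+1}−Δx̄) = -2.3673
Denominator Σ(Δx_t−Δx̄)² = 7.4286
r_1(Δx) = -2.3673 / 7.4286 = -0.319

-0.319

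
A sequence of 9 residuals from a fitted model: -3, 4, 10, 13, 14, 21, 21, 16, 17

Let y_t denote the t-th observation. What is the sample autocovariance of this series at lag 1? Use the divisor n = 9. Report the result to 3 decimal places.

31.373

Mean ȳ = (-3 + 4 + 10 + 13 + 14 + 21 + 21 + 16 + 17)/9 = 12.5556
Σ_{t=1}^{8}(y_t−ȳ)(y_{t+1}−ȳ) = 282.3580
γ_1 = 282.3580 / 9 = 31.373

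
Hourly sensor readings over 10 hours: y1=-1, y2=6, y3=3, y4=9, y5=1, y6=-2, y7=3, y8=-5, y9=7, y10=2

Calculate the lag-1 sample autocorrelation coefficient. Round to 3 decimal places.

Mean ȳ = (-1 + 6 + 3 + 9 + 1 − 2 + 3 − 5 + 7 + 2)/10 = 2.3000
Numerator Σ_{t=1}^{9}(y_t−ȳ)(y_{t+1}−ȳ) = -51.8900
Denominator Σ(y_t−ȳ)² = 166.1000
r_1 = -51.8900 / 166.1000 = -0.312

-0.312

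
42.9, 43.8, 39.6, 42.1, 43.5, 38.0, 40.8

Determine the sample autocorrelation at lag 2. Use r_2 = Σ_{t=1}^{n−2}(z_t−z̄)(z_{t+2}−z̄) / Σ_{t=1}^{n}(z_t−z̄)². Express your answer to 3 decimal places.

-0.308

Mean z̄ = (42.9 + 43.8 + 39.6 + 42.1 + 43.5 + 38.0 + 40.8)/7 = 41.5286
Deviations from mean: 1.3714, 2.2714, -1.9286, 0.5714, 1.9714, -3.5286, -0.7286
Σ(z_t−z̄)(z_{t+2}−z̄) = (-2.6449) + (1.2980) + (-3.8020) + (-2.0163) + (-1.4363) = -8.6016
Denominator Σ(z_t−z̄)² = 27.9543
r_2 = -8.6016 / 27.9543 = -0.308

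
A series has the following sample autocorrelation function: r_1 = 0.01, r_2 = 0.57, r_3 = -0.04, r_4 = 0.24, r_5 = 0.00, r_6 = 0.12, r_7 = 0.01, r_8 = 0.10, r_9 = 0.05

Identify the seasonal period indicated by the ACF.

2

The largest autocorrelation is r_2 = 0.57, with a weaker echo at lag 4 (0.24); the remaining lags stay at or below 0.12.
The dominant spike at lag 2 indicates a seasonal period of 2.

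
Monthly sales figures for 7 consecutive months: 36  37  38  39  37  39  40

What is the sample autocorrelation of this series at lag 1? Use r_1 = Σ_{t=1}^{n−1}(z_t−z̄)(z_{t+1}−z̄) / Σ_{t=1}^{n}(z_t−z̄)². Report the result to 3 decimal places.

Mean z̄ = (36 + 37 + 38 + 39 + 37 + 39 + 40)/7 = 38.0000
Numerator Σ_{t=1}^{6}(z_t−z̄)(z_{t+1}−z̄) = 2.0000
Denominator Σ(z_t−z̄)² = 12.0000
r_1 = 2.0000 / 12.0000 = 0.167

0.167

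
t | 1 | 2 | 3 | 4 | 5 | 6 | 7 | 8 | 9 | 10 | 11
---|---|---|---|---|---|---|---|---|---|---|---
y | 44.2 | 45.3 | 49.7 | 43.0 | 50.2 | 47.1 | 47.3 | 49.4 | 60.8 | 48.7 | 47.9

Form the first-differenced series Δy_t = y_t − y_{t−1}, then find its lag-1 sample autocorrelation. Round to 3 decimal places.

-0.494

First differences Δy: 1.1, 4.4, -6.7, 7.2, -3.1, 0.2, 2.1, 11.4, -12.1, -0.8
Mean of differences = 0.3700
Numerator Σ(Δy_t−Δȳ)(Δy_{t+1}−Δȳ) = -201.1149
Denominator Σ(Δy_t−Δȳ)² = 407.0010
r_1(Δy) = -201.1149 / 407.0010 = -0.494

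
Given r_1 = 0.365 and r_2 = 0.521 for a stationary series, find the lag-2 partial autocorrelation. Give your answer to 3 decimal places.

φ_{22} = (r_2 − r_1²) / (1 − r_1²)
r_1² = (0.365)² = 0.133225
Numerator = 0.521 − 0.1332 = 0.3878; denominator = 1 − 0.1332 = 0.8668
φ_{22} = 0.3878 / 0.8668 = 0.447

0.447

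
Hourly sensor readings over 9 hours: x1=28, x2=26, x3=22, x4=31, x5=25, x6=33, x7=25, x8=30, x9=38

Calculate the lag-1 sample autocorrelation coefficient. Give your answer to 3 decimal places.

-0.150

Mean x̄ = (28 + 26 + 22 + 31 + 25 + 33 + 25 + 30 + 38)/9 = 28.6667
Numerator Σ_{t=1}^{8}(x_t−x̄)(x_{t+1}−x̄) = -28.7778
Denominator Σ(x_t−x̄)² = 192.0000
r_1 = -28.7778 / 192.0000 = -0.150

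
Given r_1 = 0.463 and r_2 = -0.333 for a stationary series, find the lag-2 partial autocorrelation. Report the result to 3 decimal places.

φ_{22} = (r_2 − r_1²) / (1 − r_1²)
r_1² = (0.463)² = 0.214369
Numerator = -0.333 − 0.2144 = -0.5474; denominator = 1 − 0.2144 = 0.7856
φ_{22} = -0.5474 / 0.7856 = -0.697

-0.697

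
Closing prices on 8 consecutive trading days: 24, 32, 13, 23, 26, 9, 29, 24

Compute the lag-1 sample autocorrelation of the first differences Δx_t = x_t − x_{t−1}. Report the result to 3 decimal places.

First differences Δx: 8, -19, 10, 3, -17, 20, -5
Mean of differences = 0.0000
Numerator Σ(Δx_t−Δx̄)(Δx_{t+1}−Δx̄) = -803.0000
Denominator Σ(Δx_t−Δx̄)² = 1248.0000
r_1(Δx) = -803.0000 / 1248.0000 = -0.643

-0.643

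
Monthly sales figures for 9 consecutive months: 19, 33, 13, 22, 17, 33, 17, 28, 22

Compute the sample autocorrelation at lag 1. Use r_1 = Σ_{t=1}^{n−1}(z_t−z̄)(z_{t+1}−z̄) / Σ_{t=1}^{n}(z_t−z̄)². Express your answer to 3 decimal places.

-0.673

Mean z̄ = (19 + 33 + 13 + 22 + 17 + 33 + 17 + 28 + 22)/9 = 22.6667
Numerator Σ_{t=1}^{8}(z_t−z̄)(z_{t+1}−z̄) = -278.4444
Denominator Σ(z_t−z̄)² = 414.0000
r_1 = -278.4444 / 414.0000 = -0.673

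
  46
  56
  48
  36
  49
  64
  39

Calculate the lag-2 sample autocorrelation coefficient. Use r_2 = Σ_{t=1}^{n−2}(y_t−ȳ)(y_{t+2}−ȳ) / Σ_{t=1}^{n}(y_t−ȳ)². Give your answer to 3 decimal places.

-0.535

Mean ȳ = (46 + 56 + 48 + 36 + 49 + 64 + 39)/7 = 48.2857
Σ(y_t−ȳ)(y_{t+2}−ȳ) = (0.6531) + (-94.7755) + (-0.2041) + (-193.0612) + (-6.6327) = -294.0204
Denominator Σ(y_t−ȳ)² = 549.4286
r_2 = -294.0204 / 549.4286 = -0.535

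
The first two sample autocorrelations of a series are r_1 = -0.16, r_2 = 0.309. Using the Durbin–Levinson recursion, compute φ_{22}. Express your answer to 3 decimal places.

0.291

φ_{22} = (r_2 − r_1²) / (1 − r_1²)
r_1² = (-0.16)² = 0.0256
Numerator = 0.309 − 0.0256 = 0.2834; denominator = 1 − 0.0256 = 0.9744
φ_{22} = 0.2834 / 0.9744 = 0.291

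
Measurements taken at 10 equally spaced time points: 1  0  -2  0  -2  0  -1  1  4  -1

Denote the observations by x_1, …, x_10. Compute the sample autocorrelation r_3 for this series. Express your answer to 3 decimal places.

-0.036

Mean x̄ = (1 + 0 − 2 + 0 − 2 + 0 − 1 + 1 + 4 − 1)/10 = 0.0000
Σ(x_t−x̄)(x_{t+3}−x̄) = (0.0000) + (0.0000) + (0.0000) + (0.0000) + (-2.0000) + (0.0000) + (1.0000) = -1.0000
Denominator Σ(x_t−x̄)² = 28.0000
r_3 = -1.0000 / 28.0000 = -0.036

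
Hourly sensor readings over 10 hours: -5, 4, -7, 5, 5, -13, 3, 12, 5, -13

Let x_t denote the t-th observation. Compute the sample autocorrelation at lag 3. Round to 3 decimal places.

0.086

Mean x̄ = (-5 + 4 − 7 + 5 + 5 − 13 + 3 + 12 + 5 − 13)/10 = -0.4000
Σ(x_t−x̄)(x_{t+3}−x̄) = (-24.8400) + (23.7600) + (83.1600) + (18.3600) + (66.9600) + (-68.0400) + (-42.8400) = 56.5200
Denominator Σ(x_t−x̄)² = 654.4000
r_3 = 56.5200 / 654.4000 = 0.086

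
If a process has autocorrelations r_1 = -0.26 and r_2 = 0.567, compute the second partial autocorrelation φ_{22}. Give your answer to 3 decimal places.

φ_{22} = (r_2 − r_1²) / (1 − r_1²)
r_1² = (-0.26)² = 0.0676
Numerator = 0.567 − 0.0676 = 0.4994; denominator = 1 − 0.0676 = 0.9324
φ_{22} = 0.4994 / 0.9324 = 0.536

0.536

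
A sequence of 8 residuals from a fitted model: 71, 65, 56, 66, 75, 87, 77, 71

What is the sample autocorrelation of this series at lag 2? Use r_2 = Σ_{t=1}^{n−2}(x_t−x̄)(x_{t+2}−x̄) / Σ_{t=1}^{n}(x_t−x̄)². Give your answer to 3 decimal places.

-0.145

Mean x̄ = (71 + 65 + 56 + 66 + 75 + 87 + 77 + 71)/8 = 71.0000
Deviations from mean: 0.0000, -6.0000, -15.0000, -5.0000, 4.0000, 16.0000, 6.0000, 0.0000
Σ(x_t−x̄)(x_{t+2}−x̄) = (0.0000) + (30.0000) + (-60.0000) + (-80.0000) + (24.0000) + (0.0000) = -86.0000
Denominator Σ(x_t−x̄)² = 594.0000
r_2 = -86.0000 / 594.0000 = -0.145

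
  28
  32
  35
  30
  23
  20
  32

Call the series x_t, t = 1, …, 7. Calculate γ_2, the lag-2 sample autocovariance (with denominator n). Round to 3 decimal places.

Mean x̄ = (28 + 32 + 35 + 30 + 23 + 20 + 32)/7 = 28.5714
Deviations: -0.5714, 3.4286, 6.4286, 1.4286, -5.5714, -8.5714, 3.4286
Σ_{t=1}^{5}(x_t−x̄)(x_{t+2}−x̄) = -65.9388
γ_2 = -65.9388 / 7 = -9.420

-9.420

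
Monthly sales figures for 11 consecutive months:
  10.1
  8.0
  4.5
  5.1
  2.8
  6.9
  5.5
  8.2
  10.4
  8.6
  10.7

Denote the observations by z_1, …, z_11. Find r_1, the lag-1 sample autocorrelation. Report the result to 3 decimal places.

Mean z̄ = (10.1 + 8.0 + 4.5 + 5.1 + 2.8 + 6.9 + 5.5 + 8.2 + 10.4 + 8.6 + 10.7)/11 = 7.3455
Numerator Σ_{t=1}^{10}(z_t−z̄)(z_{t+1}−z̄) = 28.4570
Denominator Σ(z_t−z̄)² = 68.3073
r_1 = 28.4570 / 68.3073 = 0.417

0.417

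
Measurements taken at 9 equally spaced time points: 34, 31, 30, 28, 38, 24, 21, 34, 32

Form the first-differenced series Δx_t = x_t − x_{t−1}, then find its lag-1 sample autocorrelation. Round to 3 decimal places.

-0.361

First differences Δx: -3, -1, -2, 10, -14, -3, 13, -2
Mean of differences = -0.2500
Numerator Σ(Δx_t−Δx̄)(Δx_{t+1}−Δx̄) = -177.3125
Denominator Σ(Δx_t−Δx̄)² = 491.5000
r_1(Δx) = -177.3125 / 491.5000 = -0.361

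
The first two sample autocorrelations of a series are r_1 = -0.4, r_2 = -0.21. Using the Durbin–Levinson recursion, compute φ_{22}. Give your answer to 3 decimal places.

φ_{22} = (r_2 − r_1²) / (1 − r_1²)
r_1² = (-0.4)² = 0.16
Numerator = -0.21 − 0.1600 = -0.3700; denominator = 1 − 0.1600 = 0.8400
φ_{22} = -0.3700 / 0.8400 = -0.440

-0.440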